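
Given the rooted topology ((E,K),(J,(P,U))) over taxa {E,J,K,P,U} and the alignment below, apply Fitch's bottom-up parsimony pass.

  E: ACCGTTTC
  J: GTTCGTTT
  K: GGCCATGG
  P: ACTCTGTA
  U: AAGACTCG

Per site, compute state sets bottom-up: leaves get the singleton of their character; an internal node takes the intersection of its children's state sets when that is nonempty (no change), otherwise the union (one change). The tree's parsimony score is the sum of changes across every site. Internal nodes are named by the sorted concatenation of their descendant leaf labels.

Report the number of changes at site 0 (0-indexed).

2

[col 0] EK: children E:{A}, K:{G} ∪→ {A,G}; cost 1
[col 0] PU: children P:{A}, U:{A} ∩→ {A}; cost 0
[col 0] JPU: children J:{G}, PU:{A} ∪→ {A,G}; cost 1
[col 0] EJKPU: children EK:{A,G}, JPU:{A,G} ∩→ {A,G}; cost 0
[col 1] EK: children E:{C}, K:{G} ∪→ {C,G}; cost 1
[col 1] PU: children P:{C}, U:{A} ∪→ {A,C}; cost 1
[col 1] JPU: children J:{T}, PU:{A,C} ∪→ {A,C,T}; cost 1
[col 1] EJKPU: children EK:{C,G}, JPU:{A,C,T} ∩→ {C}; cost 0
[col 2] EK: children E:{C}, K:{C} ∩→ {C}; cost 0
[col 2] PU: children P:{T}, U:{G} ∪→ {G,T}; cost 1
[col 2] JPU: children J:{T}, PU:{G,T} ∩→ {T}; cost 0
[col 2] EJKPU: children EK:{C}, JPU:{T} ∪→ {C,T}; cost 1
[col 3] EK: children E:{G}, K:{C} ∪→ {C,G}; cost 1
[col 3] PU: children P:{C}, U:{A} ∪→ {A,C}; cost 1
[col 3] JPU: children J:{C}, PU:{A,C} ∩→ {C}; cost 0
[col 3] EJKPU: children EK:{C,G}, JPU:{C} ∩→ {C}; cost 0
[col 4] EK: children E:{T}, K:{A} ∪→ {A,T}; cost 1
[col 4] PU: children P:{T}, U:{C} ∪→ {C,T}; cost 1
[col 4] JPU: children J:{G}, PU:{C,T} ∪→ {C,G,T}; cost 1
[col 4] EJKPU: children EK:{A,T}, JPU:{C,G,T} ∩→ {T}; cost 0
[col 5] EK: children E:{T}, K:{T} ∩→ {T}; cost 0
[col 5] PU: children P:{G}, U:{T} ∪→ {G,T}; cost 1
[col 5] JPU: children J:{T}, PU:{G,T} ∩→ {T}; cost 0
[col 5] EJKPU: children EK:{T}, JPU:{T} ∩→ {T}; cost 0
[col 6] EK: children E:{T}, K:{G} ∪→ {G,T}; cost 1
[col 6] PU: children P:{T}, U:{C} ∪→ {C,T}; cost 1
[col 6] JPU: children J:{T}, PU:{C,T} ∩→ {T}; cost 0
[col 6] EJKPU: children EK:{G,T}, JPU:{T} ∩→ {T}; cost 0
[col 7] EK: children E:{C}, K:{G} ∪→ {C,G}; cost 1
[col 7] PU: children P:{A}, U:{G} ∪→ {A,G}; cost 1
[col 7] JPU: children J:{T}, PU:{A,G} ∪→ {A,G,T}; cost 1
[col 7] EJKPU: children EK:{C,G}, JPU:{A,G,T} ∩→ {G}; cost 0
per-site changes: [2, 3, 2, 2, 3, 1, 2, 3]; total = 18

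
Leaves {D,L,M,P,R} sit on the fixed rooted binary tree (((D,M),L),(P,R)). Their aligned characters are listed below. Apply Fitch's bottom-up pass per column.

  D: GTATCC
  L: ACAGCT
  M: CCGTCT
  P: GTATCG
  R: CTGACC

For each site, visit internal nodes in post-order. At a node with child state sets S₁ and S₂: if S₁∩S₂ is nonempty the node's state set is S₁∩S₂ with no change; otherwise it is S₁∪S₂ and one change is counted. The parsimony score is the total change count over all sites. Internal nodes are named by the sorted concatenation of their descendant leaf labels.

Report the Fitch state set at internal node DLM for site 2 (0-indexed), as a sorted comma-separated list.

site 0, node DM: D={G} ∪ M={C} → {C,G} (+1)
site 0, node DLM: DM={C,G} ∪ L={A} → {A,C,G} (+1)
site 0, node PR: P={G} ∪ R={C} → {C,G} (+1)
site 0, node DLMPR: DLM={A,C,G} ∩ PR={C,G} → {C,G} (+0)
site 1, node DM: D={T} ∪ M={C} → {C,T} (+1)
site 1, node DLM: DM={C,T} ∩ L={C} → {C} (+0)
site 1, node PR: P={T} ∩ R={T} → {T} (+0)
site 1, node DLMPR: DLM={C} ∪ PR={T} → {C,T} (+1)
site 2, node DM: D={A} ∪ M={G} → {A,G} (+1)
site 2, node DLM: DM={A,G} ∩ L={A} → {A} (+0)
site 2, node PR: P={A} ∪ R={G} → {A,G} (+1)
site 2, node DLMPR: DLM={A} ∩ PR={A,G} → {A} (+0)
site 3, node DM: D={T} ∩ M={T} → {T} (+0)
site 3, node DLM: DM={T} ∪ L={G} → {G,T} (+1)
site 3, node PR: P={T} ∪ R={A} → {A,T} (+1)
site 3, node DLMPR: DLM={G,T} ∩ PR={A,T} → {T} (+0)
site 4, node DM: D={C} ∩ M={C} → {C} (+0)
site 4, node DLM: DM={C} ∩ L={C} → {C} (+0)
site 4, node PR: P={C} ∩ R={C} → {C} (+0)
site 4, node DLMPR: DLM={C} ∩ PR={C} → {C} (+0)
site 5, node DM: D={C} ∪ M={T} → {C,T} (+1)
site 5, node DLM: DM={C,T} ∩ L={T} → {T} (+0)
site 5, node PR: P={G} ∪ R={C} → {C,G} (+1)
site 5, node DLMPR: DLM={T} ∪ PR={C,G} → {C,G,T} (+1)
per-site changes: [3, 2, 2, 2, 0, 3]; total = 12

A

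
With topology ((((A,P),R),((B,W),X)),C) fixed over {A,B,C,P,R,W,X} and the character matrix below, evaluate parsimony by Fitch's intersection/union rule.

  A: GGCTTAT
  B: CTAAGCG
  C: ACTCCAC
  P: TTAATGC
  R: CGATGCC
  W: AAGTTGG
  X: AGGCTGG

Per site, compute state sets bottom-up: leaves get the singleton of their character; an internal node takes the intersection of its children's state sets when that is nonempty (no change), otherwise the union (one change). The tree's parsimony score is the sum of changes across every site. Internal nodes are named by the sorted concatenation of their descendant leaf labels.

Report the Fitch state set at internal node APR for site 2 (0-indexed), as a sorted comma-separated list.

A

site 0, node AP: A={G} ∪ P={T} → {G,T} (+1)
site 0, node APR: AP={G,T} ∪ R={C} → {C,G,T} (+1)
site 0, node BW: B={C} ∪ W={A} → {A,C} (+1)
site 0, node BWX: BW={A,C} ∩ X={A} → {A} (+0)
site 0, node ABPRWX: APR={C,G,T} ∪ BWX={A} → {A,C,G,T} (+1)
site 0, node ABCPRWX: ABPRWX={A,C,G,T} ∩ C={A} → {A} (+0)
site 1, node AP: A={G} ∪ P={T} → {G,T} (+1)
site 1, node APR: AP={G,T} ∩ R={G} → {G} (+0)
site 1, node BW: B={T} ∪ W={A} → {A,T} (+1)
site 1, node BWX: BW={A,T} ∪ X={G} → {A,G,T} (+1)
site 1, node ABPRWX: APR={G} ∩ BWX={A,G,T} → {G} (+0)
site 1, node ABCPRWX: ABPRWX={G} ∪ C={C} → {C,G} (+1)
site 2, node AP: A={C} ∪ P={A} → {A,C} (+1)
site 2, node APR: AP={A,C} ∩ R={A} → {A} (+0)
site 2, node BW: B={A} ∪ W={G} → {A,G} (+1)
site 2, node BWX: BW={A,G} ∩ X={G} → {G} (+0)
site 2, node ABPRWX: APR={A} ∪ BWX={G} → {A,G} (+1)
site 2, node ABCPRWX: ABPRWX={A,G} ∪ C={T} → {A,G,T} (+1)
site 3, node AP: A={T} ∪ P={A} → {A,T} (+1)
site 3, node APR: AP={A,T} ∩ R={T} → {T} (+0)
site 3, node BW: B={A} ∪ W={T} → {A,T} (+1)
site 3, node BWX: BW={A,T} ∪ X={C} → {A,C,T} (+1)
site 3, node ABPRWX: APR={T} ∩ BWX={A,C,T} → {T} (+0)
site 3, node ABCPRWX: ABPRWX={T} ∪ C={C} → {C,T} (+1)
site 4, node AP: A={T} ∩ P={T} → {T} (+0)
site 4, node APR: AP={T} ∪ R={G} → {G,T} (+1)
site 4, node BW: B={G} ∪ W={T} → {G,T} (+1)
site 4, node BWX: BW={G,T} ∩ X={T} → {T} (+0)
site 4, node ABPRWX: APR={G,T} ∩ BWX={T} → {T} (+0)
site 4, node ABCPRWX: ABPRWX={T} ∪ C={C} → {C,T} (+1)
site 5, node AP: A={A} ∪ P={G} → {A,G} (+1)
site 5, node APR: AP={A,G} ∪ R={C} → {A,C,G} (+1)
site 5, node BW: B={C} ∪ W={G} → {C,G} (+1)
site 5, node BWX: BW={C,G} ∩ X={G} → {G} (+0)
site 5, node ABPRWX: APR={A,C,G} ∩ BWX={G} → {G} (+0)
site 5, node ABCPRWX: ABPRWX={G} ∪ C={A} → {A,G} (+1)
site 6, node AP: A={T} ∪ P={C} → {C,T} (+1)
site 6, node APR: AP={C,T} ∩ R={C} → {C} (+0)
site 6, node BW: B={G} ∩ W={G} → {G} (+0)
site 6, node BWX: BW={G} ∩ X={G} → {G} (+0)
site 6, node ABPRWX: APR={C} ∪ BWX={G} → {C,G} (+1)
site 6, node ABCPRWX: ABPRWX={C,G} ∩ C={C} → {C} (+0)
per-site changes: [4, 4, 4, 4, 3, 4, 2]; total = 25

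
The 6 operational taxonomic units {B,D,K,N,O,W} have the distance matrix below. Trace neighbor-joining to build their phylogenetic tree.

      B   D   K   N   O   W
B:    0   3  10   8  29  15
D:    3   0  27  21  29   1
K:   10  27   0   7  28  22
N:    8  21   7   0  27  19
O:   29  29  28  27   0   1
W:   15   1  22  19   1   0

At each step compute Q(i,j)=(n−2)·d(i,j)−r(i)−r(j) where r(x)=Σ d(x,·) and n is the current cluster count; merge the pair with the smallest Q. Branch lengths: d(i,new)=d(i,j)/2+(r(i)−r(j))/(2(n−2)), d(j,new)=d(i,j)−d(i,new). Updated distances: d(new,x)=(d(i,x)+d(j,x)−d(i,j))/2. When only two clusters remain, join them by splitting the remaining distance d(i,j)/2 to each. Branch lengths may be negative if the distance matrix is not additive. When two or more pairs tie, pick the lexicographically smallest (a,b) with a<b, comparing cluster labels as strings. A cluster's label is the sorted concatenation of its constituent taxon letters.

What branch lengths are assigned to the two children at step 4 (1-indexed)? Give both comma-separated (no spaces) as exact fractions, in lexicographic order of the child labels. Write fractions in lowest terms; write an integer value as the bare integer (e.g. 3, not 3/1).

1. join O+W (d=1, Q=-168) ⇒ OW; edges |O|=15/2, |W|=-13/2
  updated: d(B,OW)=43/2, d(D,OW)=29/2, d(K,OW)=49/2, d(N,OW)=45/2
2. join K+N (d=7, Q=-106) ⇒ KN; edges |K|=31/6, |N|=11/6
  updated: d(B,KN)=11/2, d(D,KN)=41/2, d(KN,OW)=20
3. join B+KN (d=11/2, Q=-65) ⇒ BKN; edges |B|=-5/4, |KN|=27/4
  updated: d(BKN,D)=9, d(BKN,OW)=18
4. join BKN+D (d=9, Q=-83/2) ⇒ BDKN; edges |BKN|=25/4, |D|=11/4
  updated: d(BDKN,OW)=47/4
5. join BDKN+OW (d=47/4) ⇒ BDKNOW; edges |BDKN|=47/8, |OW|=47/8
final tree: (((B:-5/4,(K:31/6,N:11/6):27/4):25/4,D:11/4):47/8,(O:15/2,W:-13/2):47/8)
total length: 137/4

25/4,11/4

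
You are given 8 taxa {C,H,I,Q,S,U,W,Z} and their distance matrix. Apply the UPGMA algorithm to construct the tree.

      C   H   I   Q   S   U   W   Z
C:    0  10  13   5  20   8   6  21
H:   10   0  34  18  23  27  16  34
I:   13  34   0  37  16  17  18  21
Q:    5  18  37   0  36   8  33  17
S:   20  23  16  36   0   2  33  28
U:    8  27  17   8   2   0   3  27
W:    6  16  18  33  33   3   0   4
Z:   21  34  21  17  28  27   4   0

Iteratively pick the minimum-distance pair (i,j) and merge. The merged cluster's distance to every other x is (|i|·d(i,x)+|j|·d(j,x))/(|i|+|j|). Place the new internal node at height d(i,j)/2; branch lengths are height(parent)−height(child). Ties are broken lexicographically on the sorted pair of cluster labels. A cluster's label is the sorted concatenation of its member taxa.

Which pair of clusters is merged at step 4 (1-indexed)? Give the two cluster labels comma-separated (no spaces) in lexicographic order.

iteration 1: select S,U (d=2); attach at lengths (1, 1); label the merged cluster SU
  updated: d(C,SU)=14, d(H,SU)=25, d(I,SU)=33/2, d(Q,SU)=22, d(SU,W)=18, d(SU,Z)=55/2
iteration 2: select W,Z (d=4); attach at lengths (2, 2); label the merged cluster WZ
  updated: d(C,WZ)=27/2, d(H,WZ)=25, d(I,WZ)=39/2, d(Q,WZ)=25, d(SU,WZ)=91/4
iteration 3: select C,Q (d=5); attach at lengths (5/2, 5/2); label the merged cluster CQ
  updated: d(CQ,H)=14, d(CQ,I)=25, d(CQ,SU)=18, d(CQ,WZ)=77/4
iteration 4: select CQ,H (d=14); attach at lengths (9/2, 7); label the merged cluster CHQ
  updated: d(CHQ,I)=28, d(CHQ,SU)=61/3, d(CHQ,WZ)=127/6
iteration 5: select I,SU (d=33/2); attach at lengths (33/4, 29/4); label the merged cluster ISU
  updated: d(CHQ,ISU)=206/9, d(ISU,WZ)=65/3
iteration 6: select CHQ,WZ (d=127/6); attach at lengths (43/12, 103/12); label the merged cluster CHQWZ
  updated: d(CHQWZ,ISU)=112/5
iteration 7: select CHQWZ,ISU (d=112/5); attach at lengths (37/60, 59/20); label the merged cluster CHIQSUWZ
final tree: ((((C:5/2,Q:5/2):9/2,H:7):43/12,(W:2,Z:2):103/12):37/60,(I:33/4,(S:1,U:1):29/4):59/20)
total length: 806/15

CQ,H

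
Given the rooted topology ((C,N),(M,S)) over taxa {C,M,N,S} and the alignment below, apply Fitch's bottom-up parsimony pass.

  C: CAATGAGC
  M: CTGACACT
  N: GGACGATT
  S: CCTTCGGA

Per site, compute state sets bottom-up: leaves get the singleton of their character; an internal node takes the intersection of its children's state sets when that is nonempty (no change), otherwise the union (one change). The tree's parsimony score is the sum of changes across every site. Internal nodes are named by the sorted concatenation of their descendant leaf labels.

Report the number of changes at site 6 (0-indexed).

[col 0] CN: children C:{C}, N:{G} ∪→ {C,G}; cost 1
[col 0] MS: children M:{C}, S:{C} ∩→ {C}; cost 0
[col 0] CMNS: children CN:{C,G}, MS:{C} ∩→ {C}; cost 0
[col 1] CN: children C:{A}, N:{G} ∪→ {A,G}; cost 1
[col 1] MS: children M:{T}, S:{C} ∪→ {C,T}; cost 1
[col 1] CMNS: children CN:{A,G}, MS:{C,T} ∪→ {A,C,G,T}; cost 1
[col 2] CN: children C:{A}, N:{A} ∩→ {A}; cost 0
[col 2] MS: children M:{G}, S:{T} ∪→ {G,T}; cost 1
[col 2] CMNS: children CN:{A}, MS:{G,T} ∪→ {A,G,T}; cost 1
[col 3] CN: children C:{T}, N:{C} ∪→ {C,T}; cost 1
[col 3] MS: children M:{A}, S:{T} ∪→ {A,T}; cost 1
[col 3] CMNS: children CN:{C,T}, MS:{A,T} ∩→ {T}; cost 0
[col 4] CN: children C:{G}, N:{G} ∩→ {G}; cost 0
[col 4] MS: children M:{C}, S:{C} ∩→ {C}; cost 0
[col 4] CMNS: children CN:{G}, MS:{C} ∪→ {C,G}; cost 1
[col 5] CN: children C:{A}, N:{A} ∩→ {A}; cost 0
[col 5] MS: children M:{A}, S:{G} ∪→ {A,G}; cost 1
[col 5] CMNS: children CN:{A}, MS:{A,G} ∩→ {A}; cost 0
[col 6] CN: children C:{G}, N:{T} ∪→ {G,T}; cost 1
[col 6] MS: children M:{C}, S:{G} ∪→ {C,G}; cost 1
[col 6] CMNS: children CN:{G,T}, MS:{C,G} ∩→ {G}; cost 0
[col 7] CN: children C:{C}, N:{T} ∪→ {C,T}; cost 1
[col 7] MS: children M:{T}, S:{A} ∪→ {A,T}; cost 1
[col 7] CMNS: children CN:{C,T}, MS:{A,T} ∩→ {T}; cost 0
per-site changes: [1, 3, 2, 2, 1, 1, 2, 2]; total = 14

2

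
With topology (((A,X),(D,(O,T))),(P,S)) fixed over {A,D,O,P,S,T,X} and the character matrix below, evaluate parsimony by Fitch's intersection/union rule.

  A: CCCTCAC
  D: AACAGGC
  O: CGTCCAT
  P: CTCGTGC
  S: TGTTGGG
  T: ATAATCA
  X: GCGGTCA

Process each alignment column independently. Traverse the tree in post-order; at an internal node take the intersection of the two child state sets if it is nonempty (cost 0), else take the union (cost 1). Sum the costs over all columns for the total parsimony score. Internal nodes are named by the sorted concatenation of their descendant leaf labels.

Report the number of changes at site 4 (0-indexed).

4

AX@0: {C} ∪ {G} = {C,G} (union, +1)
OT@0: {C} ∪ {A} = {A,C} (union, +1)
DOT@0: {A} ∩ {A,C} = {A} (intersection, +0)
ADOTX@0: {C,G} ∪ {A} = {A,C,G} (union, +1)
PS@0: {C} ∪ {T} = {C,T} (union, +1)
ADOPSTX@0: {A,C,G} ∩ {C,T} = {C} (intersection, +0)
AX@1: {C} ∩ {C} = {C} (intersection, +0)
OT@1: {G} ∪ {T} = {G,T} (union, +1)
DOT@1: {A} ∪ {G,T} = {A,G,T} (union, +1)
ADOTX@1: {C} ∪ {A,G,T} = {A,C,G,T} (union, +1)
PS@1: {T} ∪ {G} = {G,T} (union, +1)
ADOPSTX@1: {A,C,G,T} ∩ {G,T} = {G,T} (intersection, +0)
AX@2: {C} ∪ {G} = {C,G} (union, +1)
OT@2: {T} ∪ {A} = {A,T} (union, +1)
DOT@2: {C} ∪ {A,T} = {A,C,T} (union, +1)
ADOTX@2: {C,G} ∩ {A,C,T} = {C} (intersection, +0)
PS@2: {C} ∪ {T} = {C,T} (union, +1)
ADOPSTX@2: {C} ∩ {C,T} = {C} (intersection, +0)
AX@3: {T} ∪ {G} = {G,T} (union, +1)
OT@3: {C} ∪ {A} = {A,C} (union, +1)
DOT@3: {A} ∩ {A,C} = {A} (intersection, +0)
ADOTX@3: {G,T} ∪ {A} = {A,G,T} (union, +1)
PS@3: {G} ∪ {T} = {G,T} (union, +1)
ADOPSTX@3: {A,G,T} ∩ {G,T} = {G,T} (intersection, +0)
AX@4: {C} ∪ {T} = {C,T} (union, +1)
OT@4: {C} ∪ {T} = {C,T} (union, +1)
DOT@4: {G} ∪ {C,T} = {C,G,T} (union, +1)
ADOTX@4: {C,T} ∩ {C,G,T} = {C,T} (intersection, +0)
PS@4: {T} ∪ {G} = {G,T} (union, +1)
ADOPSTX@4: {C,T} ∩ {G,T} = {T} (intersection, +0)
AX@5: {A} ∪ {C} = {A,C} (union, +1)
OT@5: {A} ∪ {C} = {A,C} (union, +1)
DOT@5: {G} ∪ {A,C} = {A,C,G} (union, +1)
ADOTX@5: {A,C} ∩ {A,C,G} = {A,C} (intersection, +0)
PS@5: {G} ∩ {G} = {G} (intersection, +0)
ADOPSTX@5: {A,C} ∪ {G} = {A,C,G} (union, +1)
AX@6: {C} ∪ {A} = {A,C} (union, +1)
OT@6: {T} ∪ {A} = {A,T} (union, +1)
DOT@6: {C} ∪ {A,T} = {A,C,T} (union, +1)
ADOTX@6: {A,C} ∩ {A,C,T} = {A,C} (intersection, +0)
PS@6: {C} ∪ {G} = {C,G} (union, +1)
ADOPSTX@6: {A,C} ∩ {C,G} = {C} (intersection, +0)
per-site changes: [4, 4, 4, 4, 4, 4, 4]; total = 28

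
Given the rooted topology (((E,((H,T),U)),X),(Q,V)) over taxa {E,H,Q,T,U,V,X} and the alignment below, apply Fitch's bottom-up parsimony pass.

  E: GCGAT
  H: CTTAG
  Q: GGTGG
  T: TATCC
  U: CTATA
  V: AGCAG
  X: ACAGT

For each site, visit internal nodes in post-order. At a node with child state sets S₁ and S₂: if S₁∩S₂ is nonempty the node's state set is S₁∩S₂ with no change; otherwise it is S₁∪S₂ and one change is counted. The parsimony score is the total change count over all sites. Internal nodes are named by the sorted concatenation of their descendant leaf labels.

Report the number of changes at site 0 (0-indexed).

4

HT@0: {C} ∪ {T} = {C,T} (union, +1)
HTU@0: {C,T} ∩ {C} = {C} (intersection, +0)
EHTU@0: {G} ∪ {C} = {C,G} (union, +1)
EHTUX@0: {C,G} ∪ {A} = {A,C,G} (union, +1)
QV@0: {G} ∪ {A} = {A,G} (union, +1)
EHQTUVX@0: {A,C,G} ∩ {A,G} = {A,G} (intersection, +0)
HT@1: {T} ∪ {A} = {A,T} (union, +1)
HTU@1: {A,T} ∩ {T} = {T} (intersection, +0)
EHTU@1: {C} ∪ {T} = {C,T} (union, +1)
EHTUX@1: {C,T} ∩ {C} = {C} (intersection, +0)
QV@1: {G} ∩ {G} = {G} (intersection, +0)
EHQTUVX@1: {C} ∪ {G} = {C,G} (union, +1)
HT@2: {T} ∩ {T} = {T} (intersection, +0)
HTU@2: {T} ∪ {A} = {A,T} (union, +1)
EHTU@2: {G} ∪ {A,T} = {A,G,T} (union, +1)
EHTUX@2: {A,G,T} ∩ {A} = {A} (intersection, +0)
QV@2: {T} ∪ {C} = {C,T} (union, +1)
EHQTUVX@2: {A} ∪ {C,T} = {A,C,T} (union, +1)
HT@3: {A} ∪ {C} = {A,C} (union, +1)
HTU@3: {A,C} ∪ {T} = {A,C,T} (union, +1)
EHTU@3: {A} ∩ {A,C,T} = {A} (intersection, +0)
EHTUX@3: {A} ∪ {G} = {A,G} (union, +1)
QV@3: {G} ∪ {A} = {A,G} (union, +1)
EHQTUVX@3: {A,G} ∩ {A,G} = {A,G} (intersection, +0)
HT@4: {G} ∪ {C} = {C,G} (union, +1)
HTU@4: {C,G} ∪ {A} = {A,C,G} (union, +1)
EHTU@4: {T} ∪ {A,C,G} = {A,C,G,T} (union, +1)
EHTUX@4: {A,C,G,T} ∩ {T} = {T} (intersection, +0)
QV@4: {G} ∩ {G} = {G} (intersection, +0)
EHQTUVX@4: {T} ∪ {G} = {G,T} (union, +1)
per-site changes: [4, 3, 4, 4, 4]; total = 19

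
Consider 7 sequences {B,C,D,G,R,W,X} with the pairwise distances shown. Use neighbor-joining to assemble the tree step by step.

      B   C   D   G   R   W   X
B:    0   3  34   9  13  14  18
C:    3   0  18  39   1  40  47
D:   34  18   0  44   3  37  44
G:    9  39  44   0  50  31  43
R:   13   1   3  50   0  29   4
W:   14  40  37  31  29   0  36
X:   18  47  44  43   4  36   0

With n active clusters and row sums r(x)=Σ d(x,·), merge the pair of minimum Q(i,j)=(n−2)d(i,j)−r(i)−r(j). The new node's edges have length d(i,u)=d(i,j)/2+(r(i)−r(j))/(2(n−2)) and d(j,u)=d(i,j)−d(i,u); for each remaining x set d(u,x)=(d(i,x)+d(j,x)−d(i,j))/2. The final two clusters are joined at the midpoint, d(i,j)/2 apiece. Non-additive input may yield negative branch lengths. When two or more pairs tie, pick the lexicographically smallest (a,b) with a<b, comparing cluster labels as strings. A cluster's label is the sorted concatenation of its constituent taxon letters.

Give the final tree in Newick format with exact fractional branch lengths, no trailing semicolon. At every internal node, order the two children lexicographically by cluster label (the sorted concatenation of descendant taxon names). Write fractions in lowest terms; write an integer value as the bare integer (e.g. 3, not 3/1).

(((((B:-29/4,G:65/4):11/3,W:43/3):79/8,(R:-36/5,X:56/5):69/8):33/8,C:29/4):43/8,D:43/8)

1. join R+X (d=4, Q=-272) ⇒ RX; edges |R|=-36/5, |X|=56/5
  updated: d(B,RX)=27/2, d(C,RX)=22, d(D,RX)=43/2, d(G,RX)=89/2, d(RX,W)=61/2
2. join B+G (d=9, Q=-205) ⇒ BG; edges |B|=-29/4, |G|=65/4
  updated: d(BG,C)=33/2, d(BG,D)=69/2, d(BG,RX)=49/2, d(BG,W)=18
3. join BG+W (d=18, Q=-165) ⇒ BGW; edges |BG|=11/3, |W|=43/3
  updated: d(BGW,C)=77/4, d(BGW,D)=107/4, d(BGW,RX)=37/2
4. join BGW+RX (d=37/2, Q=-179/2) ⇒ BGRWX; edges |BGW|=79/8, |RX|=69/8
  updated: d(BGRWX,C)=91/8, d(BGRWX,D)=119/8
5. join BGRWX+C (d=91/8, Q=-177/4) ⇒ BCGRWX; edges |BGRWX|=33/8, |C|=29/4
  updated: d(BCGRWX,D)=43/4
6. join BCGRWX+D (d=43/4) ⇒ BCDGRWX; edges |BCGRWX|=43/8, |D|=43/8
final tree: (((((B:-29/4,G:65/4):11/3,W:43/3):79/8,(R:-36/5,X:56/5):69/8):33/8,C:29/4):43/8,D:43/8)
total length: 573/8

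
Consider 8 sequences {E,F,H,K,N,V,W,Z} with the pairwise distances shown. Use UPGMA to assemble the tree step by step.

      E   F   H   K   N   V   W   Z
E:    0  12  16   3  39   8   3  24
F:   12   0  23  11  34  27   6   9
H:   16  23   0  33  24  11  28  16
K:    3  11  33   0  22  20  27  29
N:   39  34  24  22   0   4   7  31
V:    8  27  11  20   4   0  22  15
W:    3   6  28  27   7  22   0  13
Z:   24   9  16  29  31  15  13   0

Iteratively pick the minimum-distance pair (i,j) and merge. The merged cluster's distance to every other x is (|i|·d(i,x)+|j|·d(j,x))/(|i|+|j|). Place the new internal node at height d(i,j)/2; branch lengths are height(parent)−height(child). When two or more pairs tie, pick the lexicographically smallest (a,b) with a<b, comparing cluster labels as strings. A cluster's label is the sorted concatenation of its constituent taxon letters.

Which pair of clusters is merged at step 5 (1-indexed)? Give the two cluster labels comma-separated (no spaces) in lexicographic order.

1. join E+K (d=3) ⇒ EK; edges |E|=3/2, |K|=3/2
  updated: d(EK,F)=23/2, d(EK,H)=49/2, d(EK,N)=61/2, d(EK,V)=14, d(EK,W)=15, d(EK,Z)=53/2
2. join N+V (d=4) ⇒ NV; edges |N|=2, |V|=2
  updated: d(EK,NV)=89/4, d(F,NV)=61/2, d(H,NV)=35/2, d(NV,W)=29/2, d(NV,Z)=23
3. join F+W (d=6) ⇒ FW; edges |F|=3, |W|=3
  updated: d(EK,FW)=53/4, d(FW,H)=51/2, d(FW,NV)=45/2, d(FW,Z)=11
4. join FW+Z (d=11) ⇒ FWZ; edges |FW|=5/2, |Z|=11/2
  updated: d(EK,FWZ)=53/3, d(FWZ,H)=67/3, d(FWZ,NV)=68/3
5. join H+NV (d=35/2) ⇒ HNV; edges |H|=35/4, |NV|=27/4
  updated: d(EK,HNV)=23, d(FWZ,HNV)=203/9
6. join EK+FWZ (d=53/3) ⇒ EFKWZ; edges |EK|=22/3, |FWZ|=10/3
  updated: d(EFKWZ,HNV)=341/15
7. join EFKWZ+HNV (d=341/15) ⇒ EFHKNVWZ; edges |EFKWZ|=38/15, |HNV|=157/60
final tree: (((E:3/2,K:3/2):22/3,((F:3,W:3):5/2,Z:11/2):10/3):38/15,(H:35/4,(N:2,V:2):27/4):157/60)
total length: 3139/60

H,NV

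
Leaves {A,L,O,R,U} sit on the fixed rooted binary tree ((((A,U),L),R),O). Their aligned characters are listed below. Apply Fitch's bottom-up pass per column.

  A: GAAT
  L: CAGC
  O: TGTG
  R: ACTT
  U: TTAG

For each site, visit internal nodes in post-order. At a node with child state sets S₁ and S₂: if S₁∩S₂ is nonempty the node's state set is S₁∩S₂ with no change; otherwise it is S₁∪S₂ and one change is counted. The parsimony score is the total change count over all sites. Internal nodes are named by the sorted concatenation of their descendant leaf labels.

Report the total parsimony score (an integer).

AU@0: {G} ∪ {T} = {G,T} (union, +1)
ALU@0: {G,T} ∪ {C} = {C,G,T} (union, +1)
ALRU@0: {C,G,T} ∪ {A} = {A,C,G,T} (union, +1)
ALORU@0: {A,C,G,T} ∩ {T} = {T} (intersection, +0)
AU@1: {A} ∪ {T} = {A,T} (union, +1)
ALU@1: {A,T} ∩ {A} = {A} (intersection, +0)
ALRU@1: {A} ∪ {C} = {A,C} (union, +1)
ALORU@1: {A,C} ∪ {G} = {A,C,G} (union, +1)
AU@2: {A} ∩ {A} = {A} (intersection, +0)
ALU@2: {A} ∪ {G} = {A,G} (union, +1)
ALRU@2: {A,G} ∪ {T} = {A,G,T} (union, +1)
ALORU@2: {A,G,T} ∩ {T} = {T} (intersection, +0)
AU@3: {T} ∪ {G} = {G,T} (union, +1)
ALU@3: {G,T} ∪ {C} = {C,G,T} (union, +1)
ALRU@3: {C,G,T} ∩ {T} = {T} (intersection, +0)
ALORU@3: {T} ∪ {G} = {G,T} (union, +1)
per-site changes: [3, 3, 2, 3]; total = 11

11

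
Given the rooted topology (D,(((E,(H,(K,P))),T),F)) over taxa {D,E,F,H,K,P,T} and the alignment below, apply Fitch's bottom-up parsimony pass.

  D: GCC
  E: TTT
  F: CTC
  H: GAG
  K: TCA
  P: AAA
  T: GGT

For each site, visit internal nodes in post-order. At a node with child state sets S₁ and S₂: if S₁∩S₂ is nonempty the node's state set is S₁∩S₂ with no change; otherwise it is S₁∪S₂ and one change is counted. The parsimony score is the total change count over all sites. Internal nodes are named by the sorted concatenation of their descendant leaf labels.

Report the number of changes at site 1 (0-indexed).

4

site 0, node KP: K={T} ∪ P={A} → {A,T} (+1)
site 0, node HKP: H={G} ∪ KP={A,T} → {A,G,T} (+1)
site 0, node EHKP: E={T} ∩ HKP={A,G,T} → {T} (+0)
site 0, node EHKPT: EHKP={T} ∪ T={G} → {G,T} (+1)
site 0, node EFHKPT: EHKPT={G,T} ∪ F={C} → {C,G,T} (+1)
site 0, node DEFHKPT: D={G} ∩ EFHKPT={C,G,T} → {G} (+0)
site 1, node KP: K={C} ∪ P={A} → {A,C} (+1)
site 1, node HKP: H={A} ∩ KP={A,C} → {A} (+0)
site 1, node EHKP: E={T} ∪ HKP={A} → {A,T} (+1)
site 1, node EHKPT: EHKP={A,T} ∪ T={G} → {A,G,T} (+1)
site 1, node EFHKPT: EHKPT={A,G,T} ∩ F={T} → {T} (+0)
site 1, node DEFHKPT: D={C} ∪ EFHKPT={T} → {C,T} (+1)
site 2, node KP: K={A} ∩ P={A} → {A} (+0)
site 2, node HKP: H={G} ∪ KP={A} → {A,G} (+1)
site 2, node EHKP: E={T} ∪ HKP={A,G} → {A,G,T} (+1)
site 2, node EHKPT: EHKP={A,G,T} ∩ T={T} → {T} (+0)
site 2, node EFHKPT: EHKPT={T} ∪ F={C} → {C,T} (+1)
site 2, node DEFHKPT: D={C} ∩ EFHKPT={C,T} → {C} (+0)
per-site changes: [4, 4, 3]; total = 11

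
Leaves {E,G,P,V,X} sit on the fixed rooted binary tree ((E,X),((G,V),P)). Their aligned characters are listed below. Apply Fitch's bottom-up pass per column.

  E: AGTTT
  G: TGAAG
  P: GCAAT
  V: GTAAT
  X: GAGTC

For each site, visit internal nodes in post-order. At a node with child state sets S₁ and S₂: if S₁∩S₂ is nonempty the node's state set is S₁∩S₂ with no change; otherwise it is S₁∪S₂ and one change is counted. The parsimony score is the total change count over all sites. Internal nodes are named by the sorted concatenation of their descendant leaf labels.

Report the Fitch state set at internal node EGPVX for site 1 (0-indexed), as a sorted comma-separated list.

G

[col 0] EX: children E:{A}, X:{G} ∪→ {A,G}; cost 1
[col 0] GV: children G:{T}, V:{G} ∪→ {G,T}; cost 1
[col 0] GPV: children GV:{G,T}, P:{G} ∩→ {G}; cost 0
[col 0] EGPVX: children EX:{A,G}, GPV:{G} ∩→ {G}; cost 0
[col 1] EX: children E:{G}, X:{A} ∪→ {A,G}; cost 1
[col 1] GV: children G:{G}, V:{T} ∪→ {G,T}; cost 1
[col 1] GPV: children GV:{G,T}, P:{C} ∪→ {C,G,T}; cost 1
[col 1] EGPVX: children EX:{A,G}, GPV:{C,G,T} ∩→ {G}; cost 0
[col 2] EX: children E:{T}, X:{G} ∪→ {G,T}; cost 1
[col 2] GV: children G:{A}, V:{A} ∩→ {A}; cost 0
[col 2] GPV: children GV:{A}, P:{A} ∩→ {A}; cost 0
[col 2] EGPVX: children EX:{G,T}, GPV:{A} ∪→ {A,G,T}; cost 1
[col 3] EX: children E:{T}, X:{T} ∩→ {T}; cost 0
[col 3] GV: children G:{A}, V:{A} ∩→ {A}; cost 0
[col 3] GPV: children GV:{A}, P:{A} ∩→ {A}; cost 0
[col 3] EGPVX: children EX:{T}, GPV:{A} ∪→ {A,T}; cost 1
[col 4] EX: children E:{T}, X:{C} ∪→ {C,T}; cost 1
[col 4] GV: children G:{G}, V:{T} ∪→ {G,T}; cost 1
[col 4] GPV: children GV:{G,T}, P:{T} ∩→ {T}; cost 0
[col 4] EGPVX: children EX:{C,T}, GPV:{T} ∩→ {T}; cost 0
per-site changes: [2, 3, 2, 1, 2]; total = 10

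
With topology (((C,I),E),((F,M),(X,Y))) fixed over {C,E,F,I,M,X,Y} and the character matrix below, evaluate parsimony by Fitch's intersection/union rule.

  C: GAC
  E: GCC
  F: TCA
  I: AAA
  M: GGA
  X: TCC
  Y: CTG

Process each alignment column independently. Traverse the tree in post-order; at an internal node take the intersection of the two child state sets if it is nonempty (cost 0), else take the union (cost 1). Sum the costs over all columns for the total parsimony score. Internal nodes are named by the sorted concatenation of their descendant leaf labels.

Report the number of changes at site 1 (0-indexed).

3

CI@0: {G} ∪ {A} = {A,G} (union, +1)
CEI@0: {A,G} ∩ {G} = {G} (intersection, +0)
FM@0: {T} ∪ {G} = {G,T} (union, +1)
XY@0: {T} ∪ {C} = {C,T} (union, +1)
FMXY@0: {G,T} ∩ {C,T} = {T} (intersection, +0)
CEFIMXY@0: {G} ∪ {T} = {G,T} (union, +1)
CI@1: {A} ∩ {A} = {A} (intersection, +0)
CEI@1: {A} ∪ {C} = {A,C} (union, +1)
FM@1: {C} ∪ {G} = {C,G} (union, +1)
XY@1: {C} ∪ {T} = {C,T} (union, +1)
FMXY@1: {C,G} ∩ {C,T} = {C} (intersection, +0)
CEFIMXY@1: {A,C} ∩ {C} = {C} (intersection, +0)
CI@2: {C} ∪ {A} = {A,C} (union, +1)
CEI@2: {A,C} ∩ {C} = {C} (intersection, +0)
FM@2: {A} ∩ {A} = {A} (intersection, +0)
XY@2: {C} ∪ {G} = {C,G} (union, +1)
FMXY@2: {A} ∪ {C,G} = {A,C,G} (union, +1)
CEFIMXY@2: {C} ∩ {A,C,G} = {C} (intersection, +0)
per-site changes: [4, 3, 3]; total = 10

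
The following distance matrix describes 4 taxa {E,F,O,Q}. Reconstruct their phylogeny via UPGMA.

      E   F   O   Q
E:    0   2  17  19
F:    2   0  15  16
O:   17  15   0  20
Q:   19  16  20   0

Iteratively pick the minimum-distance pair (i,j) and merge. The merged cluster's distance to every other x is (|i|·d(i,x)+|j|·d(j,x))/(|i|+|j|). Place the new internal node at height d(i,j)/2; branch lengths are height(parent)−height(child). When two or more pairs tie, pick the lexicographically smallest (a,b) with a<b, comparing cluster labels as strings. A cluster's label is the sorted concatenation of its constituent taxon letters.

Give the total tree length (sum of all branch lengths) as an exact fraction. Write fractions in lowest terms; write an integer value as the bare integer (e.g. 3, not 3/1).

step 1: merge (E,F) at d=2; branch lengths E→1, F→1; new cluster EF
  updated: d(EF,O)=16, d(EF,Q)=35/2
step 2: merge (EF,O) at d=16; branch lengths EF→7, O→8; new cluster EFO
  updated: d(EFO,Q)=55/3
step 3: merge (EFO,Q) at d=55/3; branch lengths EFO→7/6, Q→55/6; new cluster EFOQ
final tree: (((E:1,F:1):7,O:8):7/6,Q:55/6)
total length: 82/3

82/3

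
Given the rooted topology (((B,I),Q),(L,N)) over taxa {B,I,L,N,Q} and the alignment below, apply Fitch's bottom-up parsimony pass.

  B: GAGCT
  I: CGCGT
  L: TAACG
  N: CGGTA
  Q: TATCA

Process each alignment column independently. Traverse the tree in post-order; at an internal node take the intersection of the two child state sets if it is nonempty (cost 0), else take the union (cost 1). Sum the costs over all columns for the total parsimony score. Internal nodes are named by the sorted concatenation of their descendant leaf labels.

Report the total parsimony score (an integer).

12

BI@0: {G} ∪ {C} = {C,G} (union, +1)
BIQ@0: {C,G} ∪ {T} = {C,G,T} (union, +1)
LN@0: {T} ∪ {C} = {C,T} (union, +1)
BILNQ@0: {C,G,T} ∩ {C,T} = {C,T} (intersection, +0)
BI@1: {A} ∪ {G} = {A,G} (union, +1)
BIQ@1: {A,G} ∩ {A} = {A} (intersection, +0)
LN@1: {A} ∪ {G} = {A,G} (union, +1)
BILNQ@1: {A} ∩ {A,G} = {A} (intersection, +0)
BI@2: {G} ∪ {C} = {C,G} (union, +1)
BIQ@2: {C,G} ∪ {T} = {C,G,T} (union, +1)
LN@2: {A} ∪ {G} = {A,G} (union, +1)
BILNQ@2: {C,G,T} ∩ {A,G} = {G} (intersection, +0)
BI@3: {C} ∪ {G} = {C,G} (union, +1)
BIQ@3: {C,G} ∩ {C} = {C} (intersection, +0)
LN@3: {C} ∪ {T} = {C,T} (union, +1)
BILNQ@3: {C} ∩ {C,T} = {C} (intersection, +0)
BI@4: {T} ∩ {T} = {T} (intersection, +0)
BIQ@4: {T} ∪ {A} = {A,T} (union, +1)
LN@4: {G} ∪ {A} = {A,G} (union, +1)
BILNQ@4: {A,T} ∩ {A,G} = {A} (intersection, +0)
per-site changes: [3, 2, 3, 2, 2]; total = 12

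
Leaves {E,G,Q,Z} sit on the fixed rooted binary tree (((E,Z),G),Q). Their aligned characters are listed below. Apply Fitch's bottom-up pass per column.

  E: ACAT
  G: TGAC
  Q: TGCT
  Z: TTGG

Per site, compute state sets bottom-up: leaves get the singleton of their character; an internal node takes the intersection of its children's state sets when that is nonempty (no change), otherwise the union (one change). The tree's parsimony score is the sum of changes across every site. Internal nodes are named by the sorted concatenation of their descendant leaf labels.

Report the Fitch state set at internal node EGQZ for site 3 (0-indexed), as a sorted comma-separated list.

[col 0] EZ: children E:{A}, Z:{T} ∪→ {A,T}; cost 1
[col 0] EGZ: children EZ:{A,T}, G:{T} ∩→ {T}; cost 0
[col 0] EGQZ: children EGZ:{T}, Q:{T} ∩→ {T}; cost 0
[col 1] EZ: children E:{C}, Z:{T} ∪→ {C,T}; cost 1
[col 1] EGZ: children EZ:{C,T}, G:{G} ∪→ {C,G,T}; cost 1
[col 1] EGQZ: children EGZ:{C,G,T}, Q:{G} ∩→ {G}; cost 0
[col 2] EZ: children E:{A}, Z:{G} ∪→ {A,G}; cost 1
[col 2] EGZ: children EZ:{A,G}, G:{A} ∩→ {A}; cost 0
[col 2] EGQZ: children EGZ:{A}, Q:{C} ∪→ {A,C}; cost 1
[col 3] EZ: children E:{T}, Z:{G} ∪→ {G,T}; cost 1
[col 3] EGZ: children EZ:{G,T}, G:{C} ∪→ {C,G,T}; cost 1
[col 3] EGQZ: children EGZ:{C,G,T}, Q:{T} ∩→ {T}; cost 0
per-site changes: [1, 2, 2, 2]; total = 7

T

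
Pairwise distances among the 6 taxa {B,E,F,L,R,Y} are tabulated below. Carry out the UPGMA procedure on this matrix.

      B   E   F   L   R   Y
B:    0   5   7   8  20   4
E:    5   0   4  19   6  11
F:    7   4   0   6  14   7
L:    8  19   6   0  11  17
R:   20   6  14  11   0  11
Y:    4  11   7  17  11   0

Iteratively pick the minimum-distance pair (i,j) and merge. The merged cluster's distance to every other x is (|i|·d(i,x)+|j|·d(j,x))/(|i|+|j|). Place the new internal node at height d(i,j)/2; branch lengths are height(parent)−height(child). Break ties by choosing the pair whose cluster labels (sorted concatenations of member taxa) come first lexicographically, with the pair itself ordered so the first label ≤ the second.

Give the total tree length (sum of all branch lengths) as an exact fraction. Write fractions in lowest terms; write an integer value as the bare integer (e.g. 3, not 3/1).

207/8

1. join B+Y (d=4) ⇒ BY; edges |B|=2, |Y|=2
  updated: d(BY,E)=8, d(BY,F)=7, d(BY,L)=25/2, d(BY,R)=31/2
2. join E+F (d=4) ⇒ EF; edges |E|=2, |F|=2
  updated: d(BY,EF)=15/2, d(EF,L)=25/2, d(EF,R)=10
3. join BY+EF (d=15/2) ⇒ BEFY; edges |BY|=7/4, |EF|=7/4
  updated: d(BEFY,L)=25/2, d(BEFY,R)=51/4
4. join L+R (d=11) ⇒ LR; edges |L|=11/2, |R|=11/2
  updated: d(BEFY,LR)=101/8
5. join BEFY+LR (d=101/8) ⇒ BEFLRY; edges |BEFY|=41/16, |LR|=13/16
final tree: (((B:2,Y:2):7/4,(E:2,F:2):7/4):41/16,(L:11/2,R:11/2):13/16)
total length: 207/8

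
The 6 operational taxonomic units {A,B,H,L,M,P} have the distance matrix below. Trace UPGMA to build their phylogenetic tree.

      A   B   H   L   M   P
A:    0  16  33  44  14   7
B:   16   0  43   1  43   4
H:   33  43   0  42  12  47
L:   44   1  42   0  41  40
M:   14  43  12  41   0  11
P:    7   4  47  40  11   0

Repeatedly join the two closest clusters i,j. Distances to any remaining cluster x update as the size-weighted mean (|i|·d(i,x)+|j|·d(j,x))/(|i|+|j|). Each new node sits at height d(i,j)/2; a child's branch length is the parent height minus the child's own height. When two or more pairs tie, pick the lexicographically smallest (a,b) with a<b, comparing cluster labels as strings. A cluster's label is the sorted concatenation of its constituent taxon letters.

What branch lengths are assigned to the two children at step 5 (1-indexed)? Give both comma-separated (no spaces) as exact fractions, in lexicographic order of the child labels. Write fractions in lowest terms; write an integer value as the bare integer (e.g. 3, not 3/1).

33/8,89/8

step 1: merge (B,L) at d=1; branch lengths B→1/2, L→1/2; new cluster BL
  updated: d(A,BL)=30, d(BL,H)=85/2, d(BL,M)=42, d(BL,P)=22
step 2: merge (A,P) at d=7; branch lengths A→7/2, P→7/2; new cluster AP
  updated: d(AP,BL)=26, d(AP,H)=40, d(AP,M)=25/2
step 3: merge (H,M) at d=12; branch lengths H→6, M→6; new cluster HM
  updated: d(AP,HM)=105/4, d(BL,HM)=169/4
step 4: merge (AP,BL) at d=26; branch lengths AP→19/2, BL→25/2; new cluster ABLP
  updated: d(ABLP,HM)=137/4
step 5: merge (ABLP,HM) at d=137/4; branch lengths ABLP→33/8, HM→89/8; new cluster ABHLMP
final tree: (((A:7/2,P:7/2):19/2,(B:1/2,L:1/2):25/2):33/8,(H:6,M:6):89/8)
total length: 229/4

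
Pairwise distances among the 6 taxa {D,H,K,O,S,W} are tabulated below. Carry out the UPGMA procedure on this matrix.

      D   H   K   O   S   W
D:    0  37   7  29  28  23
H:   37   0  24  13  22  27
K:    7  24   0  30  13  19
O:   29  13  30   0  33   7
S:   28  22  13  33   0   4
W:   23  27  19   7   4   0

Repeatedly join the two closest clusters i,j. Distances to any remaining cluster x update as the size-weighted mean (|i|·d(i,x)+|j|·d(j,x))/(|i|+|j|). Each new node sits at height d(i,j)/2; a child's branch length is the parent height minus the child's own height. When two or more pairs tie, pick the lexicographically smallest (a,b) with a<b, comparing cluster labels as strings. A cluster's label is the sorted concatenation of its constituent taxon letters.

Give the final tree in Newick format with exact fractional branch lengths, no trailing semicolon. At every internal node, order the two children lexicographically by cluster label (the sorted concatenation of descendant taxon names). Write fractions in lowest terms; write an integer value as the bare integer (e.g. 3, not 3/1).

1. join S+W (d=4) ⇒ SW; edges |S|=2, |W|=2
  updated: d(D,SW)=51/2, d(H,SW)=49/2, d(K,SW)=16, d(O,SW)=20
2. join D+K (d=7) ⇒ DK; edges |D|=7/2, |K|=7/2
  updated: d(DK,H)=61/2, d(DK,O)=59/2, d(DK,SW)=83/4
3. join H+O (d=13) ⇒ HO; edges |H|=13/2, |O|=13/2
  updated: d(DK,HO)=30, d(HO,SW)=89/4
4. join DK+SW (d=83/4) ⇒ DKSW; edges |DK|=55/8, |SW|=67/8
  updated: d(DKSW,HO)=209/8
5. join DKSW+HO (d=209/8) ⇒ DHKOSW; edges |DKSW|=43/16, |HO|=105/16
final tree: (((D:7/2,K:7/2):55/8,(S:2,W:2):67/8):43/16,(H:13/2,O:13/2):105/16)
total length: 97/2

(((D:7/2,K:7/2):55/8,(S:2,W:2):67/8):43/16,(H:13/2,O:13/2):105/16)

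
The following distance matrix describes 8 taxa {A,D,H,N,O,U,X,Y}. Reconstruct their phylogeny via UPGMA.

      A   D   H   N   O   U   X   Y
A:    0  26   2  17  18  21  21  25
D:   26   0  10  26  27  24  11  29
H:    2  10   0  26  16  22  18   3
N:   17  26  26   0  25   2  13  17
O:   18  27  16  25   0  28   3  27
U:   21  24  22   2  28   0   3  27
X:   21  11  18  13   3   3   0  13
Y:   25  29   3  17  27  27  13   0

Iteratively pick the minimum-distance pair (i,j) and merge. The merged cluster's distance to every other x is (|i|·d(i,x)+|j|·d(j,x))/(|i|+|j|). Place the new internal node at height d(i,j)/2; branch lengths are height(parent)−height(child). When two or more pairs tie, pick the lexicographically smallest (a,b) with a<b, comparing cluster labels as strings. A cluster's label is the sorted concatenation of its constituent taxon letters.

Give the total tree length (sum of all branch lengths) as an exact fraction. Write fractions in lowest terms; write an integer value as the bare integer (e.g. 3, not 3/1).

1431/28

1. join A+H (d=2) ⇒ AH; edges |A|=1, |H|=1
  updated: d(AH,D)=18, d(AH,N)=43/2, d(AH,O)=17, d(AH,U)=43/2, d(AH,X)=39/2, d(AH,Y)=14
2. join N+U (d=2) ⇒ NU; edges |N|=1, |U|=1
  updated: d(AH,NU)=43/2, d(D,NU)=25, d(NU,O)=53/2, d(NU,X)=8, d(NU,Y)=22
3. join O+X (d=3) ⇒ OX; edges |O|=3/2, |X|=3/2
  updated: d(AH,OX)=73/4, d(D,OX)=19, d(NU,OX)=69/4, d(OX,Y)=20
4. join AH+Y (d=14) ⇒ AHY; edges |AH|=6, |Y|=7
  updated: d(AHY,D)=65/3, d(AHY,NU)=65/3, d(AHY,OX)=113/6
5. join NU+OX (d=69/4) ⇒ NOUX; edges |NU|=61/8, |OX|=57/8
  updated: d(AHY,NOUX)=81/4, d(D,NOUX)=22
6. join AHY+NOUX (d=81/4) ⇒ AHNOUXY; edges |AHY|=25/8, |NOUX|=3/2
  updated: d(AHNOUXY,D)=153/7
7. join AHNOUXY+D (d=153/7) ⇒ ADHNOUXY; edges |AHNOUXY|=45/56, |D|=153/14
final tree: ((((A:1,H:1):6,Y:7):25/8,((N:1,U:1):61/8,(O:3/2,X:3/2):57/8):3/2):45/56,D:153/14)
total length: 1431/28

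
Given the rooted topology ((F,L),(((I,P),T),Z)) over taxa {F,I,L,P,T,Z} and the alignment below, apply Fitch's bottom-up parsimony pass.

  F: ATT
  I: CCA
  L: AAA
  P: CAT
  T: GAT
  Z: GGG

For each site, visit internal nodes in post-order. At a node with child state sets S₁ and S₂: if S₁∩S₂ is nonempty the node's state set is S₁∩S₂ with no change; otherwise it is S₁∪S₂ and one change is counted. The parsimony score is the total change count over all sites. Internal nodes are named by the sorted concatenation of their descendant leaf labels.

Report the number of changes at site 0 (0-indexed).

FL@0: {A} ∩ {A} = {A} (intersection, +0)
IP@0: {C} ∩ {C} = {C} (intersection, +0)
IPT@0: {C} ∪ {G} = {C,G} (union, +1)
IPTZ@0: {C,G} ∩ {G} = {G} (intersection, +0)
FILPTZ@0: {A} ∪ {G} = {A,G} (union, +1)
FL@1: {T} ∪ {A} = {A,T} (union, +1)
IP@1: {C} ∪ {A} = {A,C} (union, +1)
IPT@1: {A,C} ∩ {A} = {A} (intersection, +0)
IPTZ@1: {A} ∪ {G} = {A,G} (union, +1)
FILPTZ@1: {A,T} ∩ {A,G} = {A} (intersection, +0)
FL@2: {T} ∪ {A} = {A,T} (union, +1)
IP@2: {A} ∪ {T} = {A,T} (union, +1)
IPT@2: {A,T} ∩ {T} = {T} (intersection, +0)
IPTZ@2: {T} ∪ {G} = {G,T} (union, +1)
FILPTZ@2: {A,T} ∩ {G,T} = {T} (intersection, +0)
per-site changes: [2, 3, 3]; total = 8

2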